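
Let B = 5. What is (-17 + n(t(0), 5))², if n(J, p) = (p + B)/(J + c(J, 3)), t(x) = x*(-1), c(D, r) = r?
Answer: 1681/9 ≈ 186.78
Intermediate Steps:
t(x) = -x
n(J, p) = (5 + p)/(3 + J) (n(J, p) = (p + 5)/(J + 3) = (5 + p)/(3 + J))
(-17 + n(t(0), 5))² = (-17 + (5 + 5)/(3 - 1*0))² = (-17 + 10/(3 + 0))² = (-17 + 10/3)² = (-41/3)² = 1681/9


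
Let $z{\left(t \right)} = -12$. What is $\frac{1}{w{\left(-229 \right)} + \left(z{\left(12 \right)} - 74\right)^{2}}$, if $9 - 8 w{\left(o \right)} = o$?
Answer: $\frac{4}{29703} \approx 0.00013467$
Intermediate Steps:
$w{\left(o \right)} = \frac{9}{8} - \frac{o}{8}$
$\frac{1}{w{\left(-229 \right)} + \left(z{\left(12 \right)} - 74\right)^{2}} = \frac{1}{\left(\frac{9}{8} - - \frac{229}{8}\right) + \left(-12 - 74\right)^{2}} = \frac{1}{\left(\frac{9}{8} + \frac{229}{8}\right) + \left(-12 - 74\right)^{2}} = \frac{1}{\frac{119}{4} + \left(-86\right)^{2}} = \frac{1}{\frac{119}{4} + 7396} = \frac{1}{\frac{29703}{4}} = \frac{4}{29703}$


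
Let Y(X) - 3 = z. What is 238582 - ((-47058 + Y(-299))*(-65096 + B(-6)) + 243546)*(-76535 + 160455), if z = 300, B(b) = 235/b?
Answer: -255589962834338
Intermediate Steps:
Y(X) = 303 (Y(X) = 3 + 300 = 303)
238582 - ((-47058 + Y(-299))*(-65096 + B(-6)) + 243546)*(-76535 + 160455) = 238582 - ((-47058 + 303)*(-65096 + 235/(-6)) + 243546)*(-76535 + 160455) = 238582 - (-46755*(-65096 + 235*(-⅙)) + 243546)*83920 = 238582 - (-46755*(-65096 - 235/6) + 243546)*83920 = 238582 - (-46755*(-390811/6) + 243546)*83920 = 238582 - (6090789435/2 + 243546)*83920 = 238582 - 6091276527*83920/2 = 238582 - 1*255589963072920 = 238582 - 255589963072920 = -255589962834338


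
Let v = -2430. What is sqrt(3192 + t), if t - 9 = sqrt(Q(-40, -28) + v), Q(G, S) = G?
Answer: sqrt(3201 + I*sqrt(2470)) ≈ 56.579 + 0.4392*I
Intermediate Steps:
t = 9 + I*sqrt(2470) (t = 9 + sqrt(-40 - 2430) = 9 + sqrt(-2470) = 9 + I*sqrt(2470) ≈ 9.0 + 49.699*I)
sqrt(3192 + t) = sqrt(3192 + (9 + I*sqrt(2470))) = sqrt(3201 + I*sqrt(2470))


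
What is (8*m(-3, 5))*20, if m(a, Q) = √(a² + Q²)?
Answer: 160*√34 ≈ 932.95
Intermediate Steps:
m(a, Q) = √(Q² + a²)
(8*m(-3, 5))*20 = (8*√(5² + (-3)²))*20 = (8*√(25 + 9))*20 = (8*√34)*20 = 160*√34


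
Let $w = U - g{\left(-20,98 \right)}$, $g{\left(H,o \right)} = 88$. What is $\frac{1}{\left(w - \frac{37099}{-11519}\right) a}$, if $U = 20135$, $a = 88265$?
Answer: $\frac{11519}{20385551296380} \approx 5.6506 \cdot 10^{-10}$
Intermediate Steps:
$w = 20047$ ($w = 20135 - 88 = 20047$)
$\frac{1}{\left(w - \frac{37099}{-11519}\right) a} = \frac{1}{\left(20047 - \frac{37099}{-11519}\right) 88265} = \frac{1}{20047 - - \frac{37099}{11519}} \cdot \frac{1}{88265} = \frac{1}{20047 + \frac{37099}{11519}} \cdot \frac{1}{88265} = \frac{1}{\frac{230958492}{11519}} \cdot \frac{1}{88265} = \frac{11519}{230958492} \cdot \frac{1}{88265} = \frac{11519}{20385551296380}$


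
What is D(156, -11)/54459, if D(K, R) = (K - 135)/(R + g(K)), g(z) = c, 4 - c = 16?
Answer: -7/417519 ≈ -1.6766e-5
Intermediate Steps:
c = -12 (c = 4 - 1*16 = 4 - 16 = -12)
g(z) = -12
D(K, R) = (-135 + K)/(-12 + R) (D(K, R) = (K - 135)/(R - 12) = (-135 + K)/(-12 + R))
D(156, -11)/54459 = ((-135 + 156)/(-12 - 11))/54459 = (21/(-23))*(1/54459) = -1/23*21*(1/54459) = -21/23*1/54459 = -7/417519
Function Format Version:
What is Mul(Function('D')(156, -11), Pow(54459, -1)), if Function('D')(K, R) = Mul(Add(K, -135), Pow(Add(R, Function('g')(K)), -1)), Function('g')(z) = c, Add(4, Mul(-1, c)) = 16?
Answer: Rational(-7, 417519) ≈ -1.6766e-5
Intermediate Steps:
c = -12 (c = Add(4, Mul(-1, 16)) = Add(4, -16) = -12)
Function('g')(z) = -12
Function('D')(K, R) = Mul(Pow(Add(-12, R), -1), Add(-135, K)) (Function('D')(K, R) = Mul(Add(K, -135), Pow(Add(R, -12), -1)) = Mul(Add(-135, K), Pow(Add(-12, R), -1)) = Mul(Pow(Add(-12, R), -1), Add(-135, K)))
Mul(Function('D')(156, -11), Pow(54459, -1)) = Mul(Mul(Pow(Add(-12, -11), -1), Add(-135, 156)), Pow(54459, -1)) = Mul(Mul(Pow(-23, -1), 21), Rational(1, 54459)) = Mul(Mul(Rational(-1, 23), 21), Rational(1, 54459)) = Mul(Rational(-21, 23), Rational(1, 54459)) = Rational(-7, 417519)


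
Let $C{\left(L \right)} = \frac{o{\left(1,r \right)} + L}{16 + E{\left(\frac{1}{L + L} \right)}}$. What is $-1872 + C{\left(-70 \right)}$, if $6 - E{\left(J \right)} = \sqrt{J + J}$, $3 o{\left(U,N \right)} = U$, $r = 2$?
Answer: $- \frac{190597556}{101643} - \frac{209 i \sqrt{70}}{101643} \approx -1875.2 - 0.017204 i$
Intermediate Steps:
$o{\left(U,N \right)} = \frac{U}{3}$
$E{\left(J \right)} = 6 - \sqrt{2} \sqrt{J}$ ($E{\left(J \right)} = 6 - \sqrt{J + J} = 6 - \sqrt{2 J} = 6 - \sqrt{2} \sqrt{J}$)
$C{\left(L \right)} = \frac{\frac{1}{3} + L}{22 - \sqrt{\frac{1}{L}}}$ ($C{\left(L \right)} = \frac{\frac{1}{3} \cdot 1 + L}{16 - \left(-6 + \sqrt{2} \sqrt{\frac{1}{L + L}}\right)} = \frac{\frac{1}{3} + L}{16 - \left(-6 + \sqrt{2} \sqrt{\frac{1}{2 L}}\right)} = \frac{\frac{1}{3} + L}{16 - \left(-6 + \sqrt{2} \frac{\sqrt{2} \sqrt{\frac{1}{L}}}{2}\right)} = \frac{\frac{1}{3} + L}{16 - \left(-6 + \sqrt{\frac{1}{L}}\right)} = \frac{\frac{1}{3} + L}{22 - \sqrt{\frac{1}{L}}}$)
$-1872 + C{\left(-70 \right)} = -1872 + \frac{- \frac{1}{3} - -70}{-22 + \sqrt{\frac{1}{-70}}} = -1872 + \frac{- \frac{1}{3} + 70}{-22 + \sqrt{- \frac{1}{70}}} = -1872 + \frac{1}{-22 + \frac{i \sqrt{70}}{70}} \cdot \frac{209}{3} = -1872 + \frac{209}{3 \left(-22 + \frac{i \sqrt{70}}{70}\right)}$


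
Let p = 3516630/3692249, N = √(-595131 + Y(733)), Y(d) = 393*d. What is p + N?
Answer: 3516630/3692249 + 3*I*√34118 ≈ 0.95244 + 554.13*I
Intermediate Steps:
N = 3*I*√34118 (N = √(-595131 + 393*733) = √(-595131 + 288069) = √(-307062) = 3*I*√34118 ≈ 554.13*I)
p = 3516630/3692249 (p = 3516630*(1/3692249) = 3516630/3692249 ≈ 0.95244)
p + N = 3516630/3692249 + 3*I*√34118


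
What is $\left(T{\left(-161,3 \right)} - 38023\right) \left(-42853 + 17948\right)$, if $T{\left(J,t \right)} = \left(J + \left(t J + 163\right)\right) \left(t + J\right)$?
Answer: $-945767375$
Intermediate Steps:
$T{\left(J,t \right)} = \left(J + t\right) \left(163 + J + J t\right)$ ($T{\left(J,t \right)} = \left(J + \left(J t + 163\right)\right) \left(J + t\right) = \left(J + \left(163 + J t\right)\right) \left(J + t\right) = \left(163 + J + J t\right) \left(J + t\right) = \left(J + t\right) \left(163 + J + J t\right)$)
$\left(T{\left(-161,3 \right)} - 38023\right) \left(-42853 + 17948\right) = \left(\left(\left(-161\right)^{2} + 163 \left(-161\right) + 163 \cdot 3 - 483 - 161 \cdot 3^{2} + 3 \left(-161\right)^{2}\right) - 38023\right) \left(-42853 + 17948\right) = \left(\left(25921 - 26243 + 489 - 483 - 1449 + 3 \cdot 25921\right) - 38023\right) \left(-24905\right) = \left(\left(25921 - 26243 + 489 - 483 - 1449 + 77763\right) - 38023\right) \left(-24905\right) = \left(75998 - 38023\right) \left(-24905\right) = 37975 \left(-24905\right) = -945767375$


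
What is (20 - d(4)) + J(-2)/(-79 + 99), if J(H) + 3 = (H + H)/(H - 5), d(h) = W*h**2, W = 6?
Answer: -10657/140 ≈ -76.121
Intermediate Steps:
d(h) = 6*h**2
J(H) = -3 + 2*H/(-5 + H) (J(H) = -3 + (H + H)/(H - 5) = -3 + (2*H)/(-5 + H) = -3 + 2*H/(-5 + H))
(20 - d(4)) + J(-2)/(-79 + 99) = (20 - 6*4**2) + ((15 - 1*(-2))/(-5 - 2))/(-79 + 99) = (20 - 6*16) + ((15 + 2)/(-7))/20 = (20 - 1*96) - 1/7*17*(1/20) = (20 - 96) - 17/7*1/20 = -76 - 17/140 = -10657/140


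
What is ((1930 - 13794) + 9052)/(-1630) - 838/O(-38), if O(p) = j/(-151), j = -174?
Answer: -51441913/70905 ≈ -725.50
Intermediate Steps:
O(p) = 174/151 (O(p) = -174/(-151) = -174*(-1/151) = 174/151)
((1930 - 13794) + 9052)/(-1630) - 838/O(-38) = ((1930 - 13794) + 9052)/(-1630) - 838/174/151 = (-11864 + 9052)*(-1/1630) - 838*151/174 = -2812*(-1/1630) - 63269/87 = 1406/815 - 63269/87 = -51441913/70905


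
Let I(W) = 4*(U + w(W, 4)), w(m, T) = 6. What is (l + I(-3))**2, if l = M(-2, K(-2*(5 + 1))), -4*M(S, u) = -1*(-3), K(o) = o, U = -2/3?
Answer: 61009/144 ≈ 423.67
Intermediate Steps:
U = -2/3 (U = -2*1/3 = -2/3 ≈ -0.66667)
M(S, u) = -3/4 (M(S, u) = -(-1)*(-3)/4 = -1/4*3 = -3/4)
I(W) = 64/3 (I(W) = 4*(-2/3 + 6) = 4*(16/3) = 64/3)
l = -3/4 ≈ -0.75000
(l + I(-3))**2 = (-3/4 + 64/3)**2 = (247/12)**2 = 61009/144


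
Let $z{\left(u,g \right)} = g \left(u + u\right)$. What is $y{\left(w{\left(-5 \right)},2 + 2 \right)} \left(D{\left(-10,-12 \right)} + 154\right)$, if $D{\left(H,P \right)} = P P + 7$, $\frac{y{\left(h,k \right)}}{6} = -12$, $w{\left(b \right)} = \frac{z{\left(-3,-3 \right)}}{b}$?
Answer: $-21960$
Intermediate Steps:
$z{\left(u,g \right)} = 2 g u$ ($z{\left(u,g \right)} = g 2 u = 2 g u$)
$w{\left(b \right)} = \frac{18}{b}$ ($w{\left(b \right)} = \frac{2 \left(-3\right) \left(-3\right)}{b} = \frac{18}{b}$)
$y{\left(h,k \right)} = -72$ ($y{\left(h,k \right)} = 6 \left(-12\right) = -72$)
$D{\left(H,P \right)} = 7 + P^{2}$ ($D{\left(H,P \right)} = P^{2} + 7 = 7 + P^{2}$)
$y{\left(w{\left(-5 \right)},2 + 2 \right)} \left(D{\left(-10,-12 \right)} + 154\right) = - 72 \left(\left(7 + \left(-12\right)^{2}\right) + 154\right) = - 72 \left(\left(7 + 144\right) + 154\right) = - 72 \left(151 + 154\right) = \left(-72\right) 305 = -21960$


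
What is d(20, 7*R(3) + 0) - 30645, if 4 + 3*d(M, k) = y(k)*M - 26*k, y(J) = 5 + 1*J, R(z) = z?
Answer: -30655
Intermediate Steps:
y(J) = 5 + J
d(M, k) = -4/3 - 26*k/3 + M*(5 + k)/3 (d(M, k) = -4/3 + ((5 + k)*M - 26*k)/3 = -4/3 + (M*(5 + k) - 26*k)/3 = -4/3 + (-26*k + M*(5 + k))/3 = -4/3 + (-26*k/3 + M*(5 + k)/3) = -4/3 - 26*k/3 + M*(5 + k)/3)
d(20, 7*R(3) + 0) - 30645 = (-4/3 - 26*(7*3 + 0)/3 + (⅓)*20*(5 + (7*3 + 0))) - 30645 = (-4/3 - 26*(21 + 0)/3 + (⅓)*20*(5 + (21 + 0))) - 30645 = (-4/3 - 26/3*21 + (⅓)*20*(5 + 21)) - 30645 = (-4/3 - 182 + (⅓)*20*26) - 30645 = (-4/3 - 182 + 520/3) - 30645 = -10 - 30645 = -30655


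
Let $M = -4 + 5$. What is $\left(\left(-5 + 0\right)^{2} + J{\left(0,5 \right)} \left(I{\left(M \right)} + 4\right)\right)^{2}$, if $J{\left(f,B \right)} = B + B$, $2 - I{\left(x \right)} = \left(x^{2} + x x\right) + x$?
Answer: $3025$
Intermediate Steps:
$M = 1$
$I{\left(x \right)} = 2 - x - 2 x^{2}$ ($I{\left(x \right)} = 2 - \left(\left(x^{2} + x x\right) + x\right) = 2 - \left(\left(x^{2} + x^{2}\right) + x\right) = 2 - \left(2 x^{2} + x\right) = 2 - \left(x + 2 x^{2}\right) = 2 - x - 2 x^{2}$)
$J{\left(f,B \right)} = 2 B$
$\left(\left(-5 + 0\right)^{2} + J{\left(0,5 \right)} \left(I{\left(M \right)} + 4\right)\right)^{2} = \left(\left(-5 + 0\right)^{2} + 2 \cdot 5 \left(\left(2 - 1 - 2 \cdot 1^{2}\right) + 4\right)\right)^{2} = \left(\left(-5\right)^{2} + 10 \left(\left(2 - 1 - 2\right) + 4\right)\right)^{2} = \left(25 + 10 \left(\left(2 - 1 - 2\right) + 4\right)\right)^{2} = \left(25 + 10 \left(-1 + 4\right)\right)^{2} = \left(25 + 10 \cdot 3\right)^{2} = \left(25 + 30\right)^{2} = 55^{2} = 3025$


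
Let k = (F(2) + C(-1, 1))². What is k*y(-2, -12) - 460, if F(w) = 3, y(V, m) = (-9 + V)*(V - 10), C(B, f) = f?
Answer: 1652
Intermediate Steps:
y(V, m) = (-10 + V)*(-9 + V) (y(V, m) = (-9 + V)*(-10 + V) = (-10 + V)*(-9 + V))
k = 16 (k = (3 + 1)² = 4² = 16)
k*y(-2, -12) - 460 = 16*(90 + (-2)² - 19*(-2)) - 460 = 16*(90 + 4 + 38) - 460 = 16*132 - 460 = 2112 - 460 = 1652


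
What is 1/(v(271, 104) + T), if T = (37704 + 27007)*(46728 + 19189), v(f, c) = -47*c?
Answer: 1/4265550099 ≈ 2.3444e-10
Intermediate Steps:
T = 4265554987 (T = 64711*65917 = 4265554987)
1/(v(271, 104) + T) = 1/(-47*104 + 4265554987) = 1/(-4888 + 4265554987) = 1/4265550099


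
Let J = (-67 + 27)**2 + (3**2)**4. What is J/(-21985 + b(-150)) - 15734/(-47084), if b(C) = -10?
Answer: -19091597/517806290 ≈ -0.036870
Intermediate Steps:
J = 8161 (J = (-40)**2 + 9**4 = 1600 + 6561 = 8161)
J/(-21985 + b(-150)) - 15734/(-47084) = 8161/(-21985 - 10) - 15734/(-47084) = 8161/(-21995) - 15734*(-1/47084) = 8161*(-1/21995) + 7867/23542 = -8161/21995 + 7867/23542 = -19091597/517806290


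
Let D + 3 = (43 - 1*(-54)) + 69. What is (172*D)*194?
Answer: 5438984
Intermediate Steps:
D = 163 (D = -3 + ((43 - 1*(-54)) + 69) = -3 + ((43 + 54) + 69) = -3 + (97 + 69) = -3 + 166 = 163)
(172*D)*194 = (172*163)*194 = 28036*194 = 5438984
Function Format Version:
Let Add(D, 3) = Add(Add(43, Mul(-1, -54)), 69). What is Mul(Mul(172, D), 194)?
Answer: 5438984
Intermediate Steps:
D = 163 (D = Add(-3, Add(Add(43, Mul(-1, -54)), 69)) = Add(-3, Add(Add(43, 54), 69)) = Add(-3, Add(97, 69)) = Add(-3, 166) = 163)
Mul(Mul(172, D), 194) = Mul(Mul(172, 163), 194) = Mul(28036, 194) = 5438984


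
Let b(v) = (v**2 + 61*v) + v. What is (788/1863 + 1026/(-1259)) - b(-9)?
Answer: 1117892263/2345517 ≈ 476.61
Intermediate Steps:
b(v) = v**2 + 62*v
(788/1863 + 1026/(-1259)) - b(-9) = (788/1863 + 1026/(-1259)) - (-9)*(62 - 9) = (788*(1/1863) + 1026*(-1/1259)) - (-9)*53 = (788/1863 - 1026/1259) - 1*(-477) = -919346/2345517 + 477 = 1117892263/2345517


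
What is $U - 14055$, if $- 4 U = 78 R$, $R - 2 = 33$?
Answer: $- \frac{29475}{2} \approx -14738.0$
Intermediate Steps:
$R = 35$ ($R = 2 + 33 = 35$)
$U = - \frac{1365}{2}$ ($U = - \frac{78 \cdot 35}{4} = \left(- \frac{1}{4}\right) 2730 = - \frac{1365}{2} \approx -682.5$)
$U - 14055 = - \frac{1365}{2} - 14055 = - \frac{29475}{2}$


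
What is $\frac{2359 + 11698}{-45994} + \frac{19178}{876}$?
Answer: $\frac{108719875}{5036343} \approx 21.587$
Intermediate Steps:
$\frac{2359 + 11698}{-45994} + \frac{19178}{876} = 14057 \left(- \frac{1}{45994}\right) + 19178 \cdot \frac{1}{876} = - \frac{14057}{45994} + \frac{9589}{438} = \frac{108719875}{5036343}$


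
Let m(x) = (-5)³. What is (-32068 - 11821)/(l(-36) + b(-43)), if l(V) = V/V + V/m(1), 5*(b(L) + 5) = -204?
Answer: 5486125/5564 ≈ 986.00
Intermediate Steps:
m(x) = -125
b(L) = -229/5 (b(L) = -5 + (⅕)*(-204) = -5 - 204/5 = -229/5)
l(V) = 1 - V/125 (l(V) = V/V + V/(-125) = 1 + V*(-1/125) = 1 - V/125)
(-32068 - 11821)/(l(-36) + b(-43)) = (-32068 - 11821)/((1 - 1/125*(-36)) - 229/5) = -43889/((1 + 36/125) - 229/5) = -43889/(161/125 - 229/5) = -43889/(-5564/125) = -43889*(-125/5564) = 5486125/5564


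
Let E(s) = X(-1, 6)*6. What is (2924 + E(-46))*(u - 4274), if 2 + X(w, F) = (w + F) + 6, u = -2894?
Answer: -21346304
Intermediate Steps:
X(w, F) = 4 + F + w (X(w, F) = -2 + ((w + F) + 6) = -2 + ((F + w) + 6) = -2 + (6 + F + w) = 4 + F + w)
E(s) = 54 (E(s) = (4 + 6 - 1)*6 = 9*6 = 54)
(2924 + E(-46))*(u - 4274) = (2924 + 54)*(-2894 - 4274) = 2978*(-7168) = -21346304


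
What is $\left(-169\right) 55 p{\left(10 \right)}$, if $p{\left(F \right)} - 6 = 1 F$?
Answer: $-148720$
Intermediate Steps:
$p{\left(F \right)} = 6 + F$ ($p{\left(F \right)} = 6 + 1 F = 6 + F$)
$\left(-169\right) 55 p{\left(10 \right)} = \left(-169\right) 55 \left(6 + 10\right) = \left(-9295\right) 16 = -148720$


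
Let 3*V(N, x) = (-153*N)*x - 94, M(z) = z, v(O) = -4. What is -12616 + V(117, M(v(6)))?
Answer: 33662/3 ≈ 11221.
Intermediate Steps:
V(N, x) = -94/3 - 51*N*x (V(N, x) = ((-153*N)*x - 94)/3 = (-153*N*x - 94)/3 = (-94 - 153*N*x)/3 = -94/3 - 51*N*x)
-12616 + V(117, M(v(6))) = -12616 + (-94/3 - 51*117*(-4)) = -12616 + (-94/3 + 23868) = -12616 + 71510/3 = 33662/3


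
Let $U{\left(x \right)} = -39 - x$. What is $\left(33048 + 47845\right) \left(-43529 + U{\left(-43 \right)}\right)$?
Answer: $-3520867825$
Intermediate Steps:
$\left(33048 + 47845\right) \left(-43529 + U{\left(-43 \right)}\right) = \left(33048 + 47845\right) \left(-43529 - -4\right) = 80893 \left(-43529 + \left(-39 + 43\right)\right) = 80893 \left(-43529 + 4\right) = 80893 \left(-43525\right) = -3520867825$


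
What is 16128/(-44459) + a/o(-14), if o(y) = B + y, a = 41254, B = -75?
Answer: -1835546978/3956851 ≈ -463.89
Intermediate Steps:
o(y) = -75 + y
16128/(-44459) + a/o(-14) = 16128/(-44459) + 41254/(-75 - 14) = 16128*(-1/44459) + 41254/(-89) = -16128/44459 + 41254*(-1/89) = -16128/44459 - 41254/89 = -1835546978/3956851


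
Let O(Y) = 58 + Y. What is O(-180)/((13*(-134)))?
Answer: 61/871 ≈ 0.070034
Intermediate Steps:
O(-180)/((13*(-134))) = (58 - 180)/((13*(-134))) = -122/(-1742) = -122*(-1/1742) = 61/871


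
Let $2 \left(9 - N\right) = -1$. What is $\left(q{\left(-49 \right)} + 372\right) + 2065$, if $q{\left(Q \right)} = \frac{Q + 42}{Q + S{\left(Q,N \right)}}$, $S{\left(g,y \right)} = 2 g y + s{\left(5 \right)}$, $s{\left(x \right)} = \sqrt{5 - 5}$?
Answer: $\frac{341181}{140} \approx 2437.0$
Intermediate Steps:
$N = \frac{19}{2}$ ($N = 9 - - \frac{1}{2} = 9 + \frac{1}{2} = \frac{19}{2} \approx 9.5$)
$s{\left(x \right)} = 0$ ($s{\left(x \right)} = \sqrt{0} = 0$)
$S{\left(g,y \right)} = 2 g y$ ($S{\left(g,y \right)} = 2 g y + 0 = 2 g y$)
$q{\left(Q \right)} = \frac{42 + Q}{20 Q}$ ($q{\left(Q \right)} = \frac{Q + 42}{Q + 2 Q \frac{19}{2}} = \frac{42 + Q}{Q + 19 Q} = \frac{42 + Q}{20 Q}$)
$\left(q{\left(-49 \right)} + 372\right) + 2065 = \left(\frac{42 - 49}{20 \left(-49\right)} + 372\right) + 2065 = \left(\frac{1}{20} \left(- \frac{1}{49}\right) \left(-7\right) + 372\right) + 2065 = \left(\frac{1}{140} + 372\right) + 2065 = \frac{52081}{140} + 2065 = \frac{341181}{140}$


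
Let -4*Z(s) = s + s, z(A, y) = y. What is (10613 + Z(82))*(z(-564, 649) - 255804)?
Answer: -2697498660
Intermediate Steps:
Z(s) = -s/2 (Z(s) = -(s + s)/4 = -s/2)
(10613 + Z(82))*(z(-564, 649) - 255804) = (10613 - ½*82)*(649 - 255804) = (10613 - 41)*(-255155) = 10572*(-255155) = -2697498660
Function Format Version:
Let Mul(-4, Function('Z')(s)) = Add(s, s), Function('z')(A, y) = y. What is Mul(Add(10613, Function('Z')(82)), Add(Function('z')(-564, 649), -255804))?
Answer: -2697498660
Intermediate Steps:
Function('Z')(s) = Mul(Rational(-1, 2), s) (Function('Z')(s) = Mul(Rational(-1, 4), Add(s, s)) = Mul(Rational(-1, 4), Mul(2, s)) = Mul(Rational(-1, 2), s))
Mul(Add(10613, Function('Z')(82)), Add(Function('z')(-564, 649), -255804)) = Mul(Add(10613, Mul(Rational(-1, 2), 82)), Add(649, -255804)) = Mul(Add(10613, -41), -255155) = Mul(10572, -255155) = -2697498660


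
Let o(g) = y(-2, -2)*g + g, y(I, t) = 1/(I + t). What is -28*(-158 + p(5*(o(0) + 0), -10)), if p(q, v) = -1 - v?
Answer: 4172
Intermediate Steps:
o(g) = 3*g/4 (o(g) = g/(-2 - 2) + g = g/(-4) + g = -g/4 + g = 3*g/4)
-28*(-158 + p(5*(o(0) + 0), -10)) = -28*(-158 + (-1 - 1*(-10))) = -28*(-158 + (-1 + 10)) = -28*(-158 + 9) = -28*(-149) = 4172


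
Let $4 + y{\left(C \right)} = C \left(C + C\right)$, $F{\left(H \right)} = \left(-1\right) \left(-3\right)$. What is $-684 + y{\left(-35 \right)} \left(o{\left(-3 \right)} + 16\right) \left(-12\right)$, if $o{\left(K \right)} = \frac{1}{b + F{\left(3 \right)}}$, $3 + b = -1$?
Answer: $-440964$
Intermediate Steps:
$b = -4$ ($b = -3 - 1 = -4$)
$F{\left(H \right)} = 3$
$o{\left(K \right)} = -1$ ($o{\left(K \right)} = \frac{1}{-4 + 3} = \frac{1}{-1} = -1$)
$y{\left(C \right)} = -4 + 2 C^{2}$ ($y{\left(C \right)} = -4 + C \left(C + C\right) = -4 + C 2 C = -4 + 2 C^{2}$)
$-684 + y{\left(-35 \right)} \left(o{\left(-3 \right)} + 16\right) \left(-12\right) = -684 + \left(-4 + 2 \left(-35\right)^{2}\right) \left(-1 + 16\right) \left(-12\right) = -684 + \left(-4 + 2 \cdot 1225\right) 15 \left(-12\right) = -684 + \left(-4 + 2450\right) \left(-180\right) = -684 + 2446 \left(-180\right) = -684 - 440280 = -440964$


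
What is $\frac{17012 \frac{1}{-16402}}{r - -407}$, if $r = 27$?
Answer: $- \frac{4253}{1779617} \approx -0.0023898$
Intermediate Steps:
$\frac{17012 \frac{1}{-16402}}{r - -407} = \frac{17012 \frac{1}{-16402}}{27 - -407} = \frac{17012 \left(- \frac{1}{16402}\right)}{27 + 407} = - \frac{8506}{8201 \cdot 434} = \left(- \frac{8506}{8201}\right) \frac{1}{434} = - \frac{4253}{1779617}$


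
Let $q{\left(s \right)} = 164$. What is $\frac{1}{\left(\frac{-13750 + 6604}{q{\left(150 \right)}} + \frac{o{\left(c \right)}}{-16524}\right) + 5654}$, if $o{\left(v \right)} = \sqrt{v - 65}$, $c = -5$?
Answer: $\frac{257509934718444}{1444740646547496577} + \frac{13888422 i \sqrt{70}}{7223703232737482885} \approx 0.00017824 + 1.6086 \cdot 10^{-11} i$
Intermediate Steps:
$o{\left(v \right)} = \sqrt{-65 + v}$
$\frac{1}{\left(\frac{-13750 + 6604}{q{\left(150 \right)}} + \frac{o{\left(c \right)}}{-16524}\right) + 5654} = \frac{1}{\left(\frac{-13750 + 6604}{164} + \frac{\sqrt{-65 - 5}}{-16524}\right) + 5654} = \frac{1}{\left(\left(-7146\right) \frac{1}{164} + \sqrt{-70} \left(- \frac{1}{16524}\right)\right) + 5654} = \frac{1}{\left(- \frac{3573}{82} + i \sqrt{70} \left(- \frac{1}{16524}\right)\right) + 5654} = \frac{1}{\left(- \frac{3573}{82} - \frac{i \sqrt{70}}{16524}\right) + 5654} = \frac{1}{\frac{460055}{82} - \frac{i \sqrt{70}}{16524}}$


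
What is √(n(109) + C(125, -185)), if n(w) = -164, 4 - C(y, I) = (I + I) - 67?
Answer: √277 ≈ 16.643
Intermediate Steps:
C(y, I) = 71 - 2*I (C(y, I) = 4 - ((I + I) - 67) = 4 - (2*I - 67) = 4 - (-67 + 2*I) = 4 + (67 - 2*I) = 71 - 2*I)
√(n(109) + C(125, -185)) = √(-164 + (71 - 2*(-185))) = √(-164 + (71 + 370)) = √(-164 + 441) = √277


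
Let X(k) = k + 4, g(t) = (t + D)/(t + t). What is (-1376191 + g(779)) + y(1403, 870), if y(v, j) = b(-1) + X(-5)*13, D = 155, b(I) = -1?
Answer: -1072063228/779 ≈ -1.3762e+6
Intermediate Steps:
g(t) = (155 + t)/(2*t) (g(t) = (t + 155)/(t + t) = (155 + t)/((2*t)) = (155 + t)*(1/(2*t)) = (155 + t)/(2*t))
X(k) = 4 + k
y(v, j) = -14 (y(v, j) = -1 + (4 - 5)*13 = -1 - 1*13 = -1 - 13 = -14)
(-1376191 + g(779)) + y(1403, 870) = (-1376191 + (1/2)*(155 + 779)/779) - 14 = (-1376191 + (1/2)*(1/779)*934) - 14 = (-1376191 + 467/779) - 14 = -1072052322/779 - 14 = -1072063228/779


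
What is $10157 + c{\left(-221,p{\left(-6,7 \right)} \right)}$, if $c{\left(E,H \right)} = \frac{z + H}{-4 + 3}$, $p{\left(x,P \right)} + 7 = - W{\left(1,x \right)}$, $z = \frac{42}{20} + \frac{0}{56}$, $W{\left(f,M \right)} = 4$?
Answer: $\frac{101659}{10} \approx 10166.0$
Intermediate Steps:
$z = \frac{21}{10}$ ($z = 42 \cdot \frac{1}{20} + 0 \cdot \frac{1}{56} = \frac{21}{10} + 0 = \frac{21}{10} \approx 2.1$)
$p{\left(x,P \right)} = -11$ ($p{\left(x,P \right)} = -7 - 4 = -11$)
$c{\left(E,H \right)} = - \frac{21}{10} - H$ ($c{\left(E,H \right)} = \frac{\frac{21}{10} + H}{-4 + 3} = \frac{\frac{21}{10} + H}{-1} = \left(\frac{21}{10} + H\right) \left(-1\right) = - \frac{21}{10} - H$)
$10157 + c{\left(-221,p{\left(-6,7 \right)} \right)} = 10157 - - \frac{89}{10} = 10157 + \left(- \frac{21}{10} + 11\right) = 10157 + \frac{89}{10} = \frac{101659}{10}$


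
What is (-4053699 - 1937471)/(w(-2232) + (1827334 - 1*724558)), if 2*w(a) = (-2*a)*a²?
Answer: -2995585/5560266972 ≈ -0.00053875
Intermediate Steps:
w(a) = -a³ (w(a) = ((-2*a)*a²)/2 = (-2*a³)/2 = -a³)
(-4053699 - 1937471)/(w(-2232) + (1827334 - 1*724558)) = (-4053699 - 1937471)/(-1*(-2232)³ + (1827334 - 1*724558)) = -5991170/(-1*(-11119431168) + (1827334 - 724558)) = -5991170/(11119431168 + 1102776) = -5991170/11120533944 = -5991170*1/11120533944 = -2995585/5560266972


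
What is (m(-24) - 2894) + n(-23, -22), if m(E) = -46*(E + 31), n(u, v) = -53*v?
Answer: -2050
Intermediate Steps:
m(E) = -1426 - 46*E (m(E) = -46*(31 + E) = -1426 - 46*E)
(m(-24) - 2894) + n(-23, -22) = ((-1426 - 46*(-24)) - 2894) - 53*(-22) = ((-1426 + 1104) - 2894) + 1166 = (-322 - 2894) + 1166 = -3216 + 1166 = -2050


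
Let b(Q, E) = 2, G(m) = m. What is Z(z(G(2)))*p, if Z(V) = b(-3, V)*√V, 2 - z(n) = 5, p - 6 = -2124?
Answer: -4236*I*√3 ≈ -7337.0*I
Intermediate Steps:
p = -2118 (p = 6 - 2124 = -2118)
z(n) = -3 (z(n) = 2 - 1*5 = 2 - 5 = -3)
Z(V) = 2*√V
Z(z(G(2)))*p = (2*√(-3))*(-2118) = (2*(I*√3))*(-2118) = (2*I*√3)*(-2118) = -4236*I*√3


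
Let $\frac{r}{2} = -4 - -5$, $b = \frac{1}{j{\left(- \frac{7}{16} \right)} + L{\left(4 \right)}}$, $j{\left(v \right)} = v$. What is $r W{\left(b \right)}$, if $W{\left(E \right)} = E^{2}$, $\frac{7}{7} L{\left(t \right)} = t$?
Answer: $\frac{512}{3249} \approx 0.15759$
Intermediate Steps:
$L{\left(t \right)} = t$
$b = \frac{16}{57}$ ($b = \frac{1}{- \frac{7}{16} + 4} = \frac{1}{\frac{57}{16}} = \frac{16}{57} \approx 0.2807$)
$r = 2$ ($r = 2 \left(-4 - -5\right) = 2 \left(-4 + 5\right) = 2 \cdot 1 = 2$)
$r W{\left(b \right)} = 2 \left(\frac{16}{57}\right)^{2} = 2 \cdot \frac{256}{3249} = \frac{512}{3249}$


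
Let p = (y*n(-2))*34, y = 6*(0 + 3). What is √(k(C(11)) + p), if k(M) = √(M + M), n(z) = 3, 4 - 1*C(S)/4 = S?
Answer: √(1836 + 2*I*√14) ≈ 42.849 + 0.08732*I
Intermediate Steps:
C(S) = 16 - 4*S
y = 18 (y = 6*3 = 18)
k(M) = √2*√M (k(M) = √(2*M) = √2*√M)
p = 1836 (p = (18*3)*34 = 54*34 = 1836)
√(k(C(11)) + p) = √(√2*√(16 - 4*11) + 1836) = √(√2*√(16 - 44) + 1836) = √(√2*√(-28) + 1836) = √(√2*(2*I*√7) + 1836) = √(2*I*√14 + 1836) = √(1836 + 2*I*√14)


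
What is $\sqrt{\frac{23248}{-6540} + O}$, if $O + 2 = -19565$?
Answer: $\frac{i \sqrt{52316496195}}{1635} \approx 139.89 i$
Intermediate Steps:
$O = -19567$ ($O = -2 - 19565 = -19567$)
$\sqrt{\frac{23248}{-6540} + O} = \sqrt{\frac{23248}{-6540} - 19567} = \sqrt{23248 \left(- \frac{1}{6540}\right) - 19567} = \sqrt{- \frac{5812}{1635} - 19567} = \sqrt{- \frac{31997857}{1635}} = \frac{i \sqrt{52316496195}}{1635}$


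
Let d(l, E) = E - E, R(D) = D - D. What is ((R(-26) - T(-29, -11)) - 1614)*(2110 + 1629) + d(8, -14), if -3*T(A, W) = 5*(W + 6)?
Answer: -18197713/3 ≈ -6.0659e+6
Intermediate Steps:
R(D) = 0
d(l, E) = 0
T(A, W) = -10 - 5*W/3 (T(A, W) = -5*(W + 6)/3 = -5*(6 + W)/3 = -(30 + 5*W)/3 = -10 - 5*W/3)
((R(-26) - T(-29, -11)) - 1614)*(2110 + 1629) + d(8, -14) = ((0 - (-10 - 5/3*(-11))) - 1614)*(2110 + 1629) + 0 = ((0 - (-10 + 55/3)) - 1614)*3739 + 0 = ((0 - 1*25/3) - 1614)*3739 + 0 = ((0 - 25/3) - 1614)*3739 + 0 = (-25/3 - 1614)*3739 + 0 = -4867/3*3739 + 0 = -18197713/3 + 0 = -18197713/3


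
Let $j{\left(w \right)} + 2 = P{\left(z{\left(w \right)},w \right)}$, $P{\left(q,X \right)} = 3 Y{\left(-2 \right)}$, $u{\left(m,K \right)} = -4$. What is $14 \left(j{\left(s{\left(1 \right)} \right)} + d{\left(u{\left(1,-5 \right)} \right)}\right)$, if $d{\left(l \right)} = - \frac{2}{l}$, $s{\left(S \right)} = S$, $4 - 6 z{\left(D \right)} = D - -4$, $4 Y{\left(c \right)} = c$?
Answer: $-42$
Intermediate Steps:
$Y{\left(c \right)} = \frac{c}{4}$
$z{\left(D \right)} = - \frac{D}{6}$ ($z{\left(D \right)} = \frac{2}{3} - \frac{D - -4}{6} = \frac{2}{3} - \frac{D + 4}{6} = \frac{2}{3} - \frac{4 + D}{6} = \frac{2}{3} - \left(\frac{2}{3} + \frac{D}{6}\right) = - \frac{D}{6}$)
$P{\left(q,X \right)} = - \frac{3}{2}$ ($P{\left(q,X \right)} = 3 \cdot \frac{1}{4} \left(-2\right) = 3 \left(- \frac{1}{2}\right) = - \frac{3}{2}$)
$j{\left(w \right)} = - \frac{7}{2}$ ($j{\left(w \right)} = -2 - \frac{3}{2} = - \frac{7}{2}$)
$14 \left(j{\left(s{\left(1 \right)} \right)} + d{\left(u{\left(1,-5 \right)} \right)}\right) = 14 \left(- \frac{7}{2} - \frac{2}{-4}\right) = 14 \left(- \frac{7}{2} - - \frac{1}{2}\right) = 14 \left(- \frac{7}{2} + \frac{1}{2}\right) = 14 \left(-3\right) = -42$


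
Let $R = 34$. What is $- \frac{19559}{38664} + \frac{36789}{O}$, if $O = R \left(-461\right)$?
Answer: $- \frac{864488831}{303009768} \approx -2.853$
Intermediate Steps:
$O = -15674$ ($O = 34 \left(-461\right) = -15674$)
$- \frac{19559}{38664} + \frac{36789}{O} = - \frac{19559}{38664} + \frac{36789}{-15674} = \left(-19559\right) \frac{1}{38664} + 36789 \left(- \frac{1}{15674}\right) = - \frac{19559}{38664} - \frac{36789}{15674} = - \frac{864488831}{303009768}$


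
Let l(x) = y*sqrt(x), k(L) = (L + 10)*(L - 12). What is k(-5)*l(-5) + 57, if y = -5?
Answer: 57 + 425*I*sqrt(5) ≈ 57.0 + 950.33*I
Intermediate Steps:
k(L) = (-12 + L)*(10 + L) (k(L) = (10 + L)*(-12 + L) = (-12 + L)*(10 + L))
l(x) = -5*sqrt(x)
k(-5)*l(-5) + 57 = (-120 + (-5)**2 - 2*(-5))*(-5*I*sqrt(5)) + 57 = (-120 + 25 + 10)*(-5*I*sqrt(5)) + 57 = -(-425)*I*sqrt(5) + 57 = 425*I*sqrt(5) + 57 = 57 + 425*I*sqrt(5)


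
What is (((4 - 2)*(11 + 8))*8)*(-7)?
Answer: -2128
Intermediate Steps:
(((4 - 2)*(11 + 8))*8)*(-7) = ((2*19)*8)*(-7) = (38*8)*(-7) = 304*(-7) = -2128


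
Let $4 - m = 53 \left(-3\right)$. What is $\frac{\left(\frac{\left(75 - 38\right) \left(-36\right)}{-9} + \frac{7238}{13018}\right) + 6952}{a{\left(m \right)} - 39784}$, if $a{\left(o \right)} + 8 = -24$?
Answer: $- \frac{46217519}{259162344} \approx -0.17833$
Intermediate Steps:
$m = 163$ ($m = 4 - 53 \left(-3\right) = 4 - -159 = 4 + 159 = 163$)
$a{\left(o \right)} = -32$ ($a{\left(o \right)} = -8 - 24 = -32$)
$\frac{\left(\frac{\left(75 - 38\right) \left(-36\right)}{-9} + \frac{7238}{13018}\right) + 6952}{a{\left(m \right)} - 39784} = \frac{\left(\frac{\left(75 - 38\right) \left(-36\right)}{-9} + \frac{7238}{13018}\right) + 6952}{-32 - 39784} = \frac{\left(37 \left(-36\right) \left(- \frac{1}{9}\right) + 7238 \cdot \frac{1}{13018}\right) + 6952}{-39816} = \left(\left(\left(-1332\right) \left(- \frac{1}{9}\right) + \frac{3619}{6509}\right) + 6952\right) \left(- \frac{1}{39816}\right) = \left(\left(148 + \frac{3619}{6509}\right) + 6952\right) \left(- \frac{1}{39816}\right) = \left(\frac{966951}{6509} + 6952\right) \left(- \frac{1}{39816}\right) = \frac{46217519}{6509} \left(- \frac{1}{39816}\right) = - \frac{46217519}{259162344}$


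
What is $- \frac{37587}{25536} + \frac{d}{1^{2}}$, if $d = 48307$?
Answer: $\frac{411176655}{8512} \approx 48306.0$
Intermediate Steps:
$- \frac{37587}{25536} + \frac{d}{1^{2}} = - \frac{37587}{25536} + \frac{48307}{1^{2}} = \left(-37587\right) \frac{1}{25536} + \frac{48307}{1} = - \frac{12529}{8512} + 48307 \cdot 1 = - \frac{12529}{8512} + 48307 = \frac{411176655}{8512}$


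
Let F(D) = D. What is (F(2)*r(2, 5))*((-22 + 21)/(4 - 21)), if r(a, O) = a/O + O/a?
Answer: 29/85 ≈ 0.34118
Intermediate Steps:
r(a, O) = O/a + a/O
(F(2)*r(2, 5))*((-22 + 21)/(4 - 21)) = (2*(5/2 + 2/5))*((-22 + 21)/(4 - 21)) = (2*(5*(1/2) + 2*(1/5)))*(-1/(-17)) = (2*(5/2 + 2/5))*(-1*(-1/17)) = (2*(29/10))*(1/17) = (29/5)*(1/17) = 29/85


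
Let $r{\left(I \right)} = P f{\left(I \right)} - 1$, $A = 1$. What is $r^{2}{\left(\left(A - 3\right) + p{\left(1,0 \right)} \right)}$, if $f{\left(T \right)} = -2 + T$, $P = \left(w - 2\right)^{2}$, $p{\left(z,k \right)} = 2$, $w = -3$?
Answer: $2601$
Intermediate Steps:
$P = 25$ ($P = \left(-3 - 2\right)^{2} = \left(-5\right)^{2} = 25$)
$r{\left(I \right)} = -51 + 25 I$ ($r{\left(I \right)} = 25 \left(-2 + I\right) - 1 = \left(-50 + 25 I\right) - 1 = -51 + 25 I$)
$r^{2}{\left(\left(A - 3\right) + p{\left(1,0 \right)} \right)} = \left(-51 + 25 \left(\left(1 - 3\right) + 2\right)\right)^{2} = \left(-51 + 25 \left(-2 + 2\right)\right)^{2} = \left(-51 + 25 \cdot 0\right)^{2} = \left(-51 + 0\right)^{2} = \left(-51\right)^{2} = 2601$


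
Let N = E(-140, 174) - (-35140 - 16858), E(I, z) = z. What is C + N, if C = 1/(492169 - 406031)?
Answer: 4493991737/86138 ≈ 52172.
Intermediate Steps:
N = 52172 (N = 174 - (-35140 - 16858) = 174 - 1*(-51998) = 174 + 51998 = 52172)
C = 1/86138 ≈ 1.1609e-5
C + N = 1/86138 + 52172 = 4493991737/86138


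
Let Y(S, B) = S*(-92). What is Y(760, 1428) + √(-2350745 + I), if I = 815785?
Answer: -69920 + 4*I*√95935 ≈ -69920.0 + 1238.9*I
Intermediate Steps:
Y(S, B) = -92*S
Y(760, 1428) + √(-2350745 + I) = -92*760 + √(-2350745 + 815785) = -69920 + √(-1534960) = -69920 + 4*I*√95935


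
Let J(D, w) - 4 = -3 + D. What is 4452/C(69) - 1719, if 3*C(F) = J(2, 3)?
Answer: 2733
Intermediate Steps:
J(D, w) = 1 + D (J(D, w) = 4 + (-3 + D) = 1 + D)
C(F) = 1 (C(F) = (1 + 2)/3 = (⅓)*3 = 1)
4452/C(69) - 1719 = 4452/1 - 1719 = 4452*1 - 1719 = 4452 - 1719 = 2733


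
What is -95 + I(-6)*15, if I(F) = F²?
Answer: 445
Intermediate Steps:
-95 + I(-6)*15 = -95 + (-6)²*15 = -95 + 36*15 = -95 + 540 = 445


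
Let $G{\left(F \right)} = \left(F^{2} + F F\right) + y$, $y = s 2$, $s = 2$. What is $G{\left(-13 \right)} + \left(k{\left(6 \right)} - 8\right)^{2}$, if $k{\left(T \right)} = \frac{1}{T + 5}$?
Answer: $\frac{48951}{121} \approx 404.55$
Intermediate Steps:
$y = 4$ ($y = 2 \cdot 2 = 4$)
$k{\left(T \right)} = \frac{1}{5 + T}$
$G{\left(F \right)} = 4 + 2 F^{2}$ ($G{\left(F \right)} = \left(F^{2} + F F\right) + 4 = \left(F^{2} + F^{2}\right) + 4 = 2 F^{2} + 4 = 4 + 2 F^{2}$)
$G{\left(-13 \right)} + \left(k{\left(6 \right)} - 8\right)^{2} = \left(4 + 2 \left(-13\right)^{2}\right) + \left(\frac{1}{5 + 6} - 8\right)^{2} = \left(4 + 2 \cdot 169\right) + \left(\frac{1}{11} - 8\right)^{2} = \left(4 + 338\right) + \left(\frac{1}{11} - 8\right)^{2} = 342 + \left(- \frac{87}{11}\right)^{2} = 342 + \frac{7569}{121} = \frac{48951}{121}$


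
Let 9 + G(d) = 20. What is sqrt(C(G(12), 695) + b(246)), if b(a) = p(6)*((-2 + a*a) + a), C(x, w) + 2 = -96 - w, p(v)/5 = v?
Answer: sqrt(1822007) ≈ 1349.8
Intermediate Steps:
p(v) = 5*v
G(d) = 11 (G(d) = -9 + 20 = 11)
C(x, w) = -98 - w (C(x, w) = -2 + (-96 - w) = -98 - w)
b(a) = -60 + 30*a + 30*a**2 (b(a) = (5*6)*((-2 + a*a) + a) = 30*((-2 + a**2) + a) = 30*(-2 + a + a**2) = -60 + 30*a + 30*a**2)
sqrt(C(G(12), 695) + b(246)) = sqrt((-98 - 1*695) + (-60 + 30*246 + 30*246**2)) = sqrt((-98 - 695) + (-60 + 7380 + 30*60516)) = sqrt(-793 + (-60 + 7380 + 1815480)) = sqrt(-793 + 1822800) = sqrt(1822007)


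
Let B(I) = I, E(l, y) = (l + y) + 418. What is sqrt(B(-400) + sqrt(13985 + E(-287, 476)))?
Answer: 4*sqrt(-25 + sqrt(57)) ≈ 16.709*I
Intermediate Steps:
E(l, y) = 418 + l + y
sqrt(B(-400) + sqrt(13985 + E(-287, 476))) = sqrt(-400 + sqrt(13985 + (418 - 287 + 476))) = sqrt(-400 + sqrt(13985 + 607)) = sqrt(-400 + sqrt(14592)) = sqrt(-400 + 16*sqrt(57))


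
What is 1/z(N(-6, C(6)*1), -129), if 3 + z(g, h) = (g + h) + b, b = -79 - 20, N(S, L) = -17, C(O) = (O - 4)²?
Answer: -1/248 ≈ -0.0040323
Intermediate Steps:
C(O) = (-4 + O)²
b = -99
z(g, h) = -102 + g + h (z(g, h) = -3 + ((g + h) - 99) = -3 + (-99 + g + h) = -102 + g + h)
1/z(N(-6, C(6)*1), -129) = 1/(-102 - 17 - 129) = 1/(-248) = -1/248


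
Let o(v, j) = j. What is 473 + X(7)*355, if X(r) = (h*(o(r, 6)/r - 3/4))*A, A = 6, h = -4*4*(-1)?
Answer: 28871/7 ≈ 4124.4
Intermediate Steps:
h = 16 (h = -16*(-1) = 16)
X(r) = -72 + 576/r (X(r) = (16*(6/r - 3/4))*6 = (16*(-3/4 + 6/r))*6 = (-12 + 96/r)*6 = -72 + 576/r)
473 + X(7)*355 = 473 + (-72 + 576/7)*355 = 473 + (72/7)*355 = 473 + 25560/7 = 28871/7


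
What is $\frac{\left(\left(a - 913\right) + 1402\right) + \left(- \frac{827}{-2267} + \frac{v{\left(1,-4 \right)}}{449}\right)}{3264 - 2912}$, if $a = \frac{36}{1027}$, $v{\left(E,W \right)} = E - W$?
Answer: $\frac{511613529803}{367968776032} \approx 1.3904$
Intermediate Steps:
$a = \frac{36}{1027}$ ($a = 36 \cdot \frac{1}{1027} = \frac{36}{1027} \approx 0.035054$)
$\frac{\left(\left(a - 913\right) + 1402\right) + \left(- \frac{827}{-2267} + \frac{v{\left(1,-4 \right)}}{449}\right)}{3264 - 2912} = \frac{\left(\left(\frac{36}{1027} - 913\right) + 1402\right) + \left(- \frac{827}{-2267} + \frac{1 - -4}{449}\right)}{3264 - 2912} = \frac{\left(- \frac{937615}{1027} + 1402\right) + \left(\left(-827\right) \left(- \frac{1}{2267}\right) + \left(1 + 4\right) \frac{1}{449}\right)}{352} = \left(\frac{502239}{1027} + \left(\frac{827}{2267} + 5 \cdot \frac{1}{449}\right)\right) \frac{1}{352} = \left(\frac{502239}{1027} + \left(\frac{827}{2267} + \frac{5}{449}\right)\right) \frac{1}{352} = \left(\frac{502239}{1027} + \frac{382658}{1017883}\right) \frac{1}{352} = \frac{511613529803}{1045365841} \cdot \frac{1}{352} = \frac{511613529803}{367968776032}$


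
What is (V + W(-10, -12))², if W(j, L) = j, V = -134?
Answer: 20736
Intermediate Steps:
(V + W(-10, -12))² = (-134 - 10)² = (-144)² = 20736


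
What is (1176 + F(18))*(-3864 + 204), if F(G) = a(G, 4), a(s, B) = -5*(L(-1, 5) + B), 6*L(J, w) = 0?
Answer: -4230960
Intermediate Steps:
L(J, w) = 0 (L(J, w) = (⅙)*0 = 0)
a(s, B) = -5*B (a(s, B) = -5*(0 + B) = -5*B)
F(G) = -20 (F(G) = -5*4 = -20)
(1176 + F(18))*(-3864 + 204) = (1176 - 20)*(-3864 + 204) = 1156*(-3660) = -4230960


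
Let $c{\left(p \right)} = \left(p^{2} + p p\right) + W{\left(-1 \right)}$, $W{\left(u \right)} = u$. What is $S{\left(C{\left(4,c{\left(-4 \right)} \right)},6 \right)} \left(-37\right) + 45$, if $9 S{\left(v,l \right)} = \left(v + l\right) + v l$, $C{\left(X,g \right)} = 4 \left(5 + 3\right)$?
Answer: $- \frac{8105}{9} \approx -900.56$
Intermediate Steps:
$c{\left(p \right)} = -1 + 2 p^{2}$ ($c{\left(p \right)} = \left(p^{2} + p p\right) - 1 = \left(p^{2} + p^{2}\right) - 1 = 2 p^{2} - 1 = -1 + 2 p^{2}$)
$C{\left(X,g \right)} = 32$ ($C{\left(X,g \right)} = 4 \cdot 8 = 32$)
$S{\left(v,l \right)} = \frac{l}{9} + \frac{v}{9} + \frac{l v}{9}$ ($S{\left(v,l \right)} = \frac{\left(v + l\right) + v l}{9} = \frac{\left(l + v\right) + l v}{9} = \frac{l + v + l v}{9} = \frac{l}{9} + \frac{v}{9} + \frac{l v}{9}$)
$S{\left(C{\left(4,c{\left(-4 \right)} \right)},6 \right)} \left(-37\right) + 45 = \left(\frac{1}{9} \cdot 6 + \frac{1}{9} \cdot 32 + \frac{1}{9} \cdot 6 \cdot 32\right) \left(-37\right) + 45 = \left(\frac{2}{3} + \frac{32}{9} + \frac{64}{3}\right) \left(-37\right) + 45 = \frac{230}{9} \left(-37\right) + 45 = - \frac{8510}{9} + 45 = - \frac{8105}{9}$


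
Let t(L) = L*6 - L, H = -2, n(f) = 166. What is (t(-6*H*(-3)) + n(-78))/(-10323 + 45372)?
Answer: -2/5007 ≈ -0.00039944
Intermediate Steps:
t(L) = 5*L (t(L) = 6*L - L = 5*L)
(t(-6*H*(-3)) + n(-78))/(-10323 + 45372) = (5*(-6*(-2)*(-3)) + 166)/(-10323 + 45372) = (5*(12*(-3)) + 166)/35049 = (5*(-36) + 166)*(1/35049) = (-180 + 166)*(1/35049) = -14*1/35049 = -2/5007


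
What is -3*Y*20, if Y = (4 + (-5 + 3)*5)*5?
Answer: 1800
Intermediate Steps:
Y = -30 (Y = (4 - 2*5)*5 = (4 - 10)*5 = -6*5 = -30)
-3*Y*20 = -3*(-30)*20 = 90*20 = 1800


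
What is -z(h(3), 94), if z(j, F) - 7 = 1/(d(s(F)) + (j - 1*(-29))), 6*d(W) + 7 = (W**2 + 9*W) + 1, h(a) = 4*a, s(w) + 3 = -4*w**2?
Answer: -4371823844/624546263 ≈ -7.0000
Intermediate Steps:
s(w) = -3 - 4*w**2
d(W) = -1 + W**2/6 + 3*W/2 (d(W) = -7/6 + ((W**2 + 9*W) + 1)/6 = -7/6 + (1 + W**2 + 9*W)/6 = -7/6 + (1/6 + W**2/6 + 3*W/2) = -1 + W**2/6 + 3*W/2)
z(j, F) = 7 + 1/(47/2 + j - 6*F**2 + (-3 - 4*F**2)**2/6) (z(j, F) = 7 + 1/((-1 + (-3 - 4*F**2)**2/6 + 3*(-3 - 4*F**2)/2) + (j - 1*(-29))) = 7 + 1/((-1 + (-3 - 4*F**2)**2/6 + (-9/2 - 6*F**2)) + (j + 29)) = 7 + 1/((-11/2 - 6*F**2 + (-3 - 4*F**2)**2/6) + (29 + j)) = 7 + 1/(47/2 + j - 6*F**2 + (-3 - 4*F**2)**2/6))
-z(h(3), 94) = -(528 - 42*94**2 + 21*(4*3) + 56*94**4)/(75 - 6*94**2 + 3*(4*3) + 8*94**4) = -(528 - 42*8836 + 21*12 + 56*78074896)/(75 - 6*8836 + 3*12 + 8*78074896) = -(528 - 371112 + 252 + 4372194176)/(75 - 53016 + 36 + 624599168) = -4371823844/624546263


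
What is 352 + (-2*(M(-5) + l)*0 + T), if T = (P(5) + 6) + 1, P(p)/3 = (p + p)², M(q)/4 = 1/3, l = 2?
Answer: 659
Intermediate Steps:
M(q) = 4/3
P(p) = 12*p² (P(p) = 3*(p + p)² = 3*(2*p)² = 3*(4*p²) = 12*p²)
T = 307 (T = (12*5² + 6) + 1 = (12*25 + 6) + 1 = (300 + 6) + 1 = 306 + 1 = 307)
352 + (-2*(M(-5) + l)*0 + T) = 352 + (-2*(4/3 + 2)*0 + 307) = 352 + (-20*0/3 + 307) = 352 + (-2*0 + 307) = 352 + (0 + 307) = 352 + 307 = 659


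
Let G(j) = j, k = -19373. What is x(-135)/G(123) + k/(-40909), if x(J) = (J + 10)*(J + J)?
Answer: 461020543/1677269 ≈ 274.86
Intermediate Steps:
x(J) = 2*J*(10 + J) (x(J) = (10 + J)*(2*J) = 2*J*(10 + J))
x(-135)/G(123) + k/(-40909) = (2*(-135)*(10 - 135))/123 - 19373/(-40909) = (2*(-135)*(-125))*(1/123) - 19373*(-1/40909) = 33750*(1/123) + 19373/40909 = 11250/41 + 19373/40909 = 461020543/1677269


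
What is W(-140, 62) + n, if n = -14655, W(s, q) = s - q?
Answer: -14857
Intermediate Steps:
W(-140, 62) + n = (-140 - 1*62) - 14655 = (-140 - 62) - 14655 = -202 - 14655 = -14857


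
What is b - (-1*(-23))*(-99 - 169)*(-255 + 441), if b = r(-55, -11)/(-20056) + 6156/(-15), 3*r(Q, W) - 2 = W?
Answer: 114930266223/100280 ≈ 1.1461e+6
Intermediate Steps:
r(Q, W) = ⅔ + W/3
b = -41154897/100280 (b = (⅔ + (⅓)*(-11))/(-20056) + 6156/(-15) = (⅔ - 11/3)*(-1/20056) + 6156*(-1/15) = -3*(-1/20056) - 2052/5 = 3/20056 - 2052/5 = -41154897/100280 ≈ -410.40)
b - (-1*(-23))*(-99 - 169)*(-255 + 441) = -41154897/100280 - (-1*(-23))*(-99 - 169)*(-255 + 441) = -41154897/100280 - 23*(-268*186) = -41154897/100280 - 23*(-49848) = -41154897/100280 - 1*(-1146504) = -41154897/100280 + 1146504 = 114930266223/100280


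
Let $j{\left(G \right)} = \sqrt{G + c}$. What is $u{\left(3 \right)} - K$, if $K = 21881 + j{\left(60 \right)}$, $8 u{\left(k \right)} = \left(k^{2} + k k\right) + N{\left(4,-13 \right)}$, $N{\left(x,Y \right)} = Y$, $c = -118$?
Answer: $- \frac{175043}{8} - i \sqrt{58} \approx -21880.0 - 7.6158 i$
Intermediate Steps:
$j{\left(G \right)} = \sqrt{-118 + G}$ ($j{\left(G \right)} = \sqrt{G - 118} = \sqrt{-118 + G}$)
$u{\left(k \right)} = - \frac{13}{8} + \frac{k^{2}}{4}$ ($u{\left(k \right)} = \frac{\left(k^{2} + k k\right) - 13}{8} = \frac{\left(k^{2} + k^{2}\right) - 13}{8} = \frac{2 k^{2} - 13}{8} = \frac{-13 + 2 k^{2}}{8} = - \frac{13}{8} + \frac{k^{2}}{4}$)
$K = 21881 + i \sqrt{58}$ ($K = 21881 + \sqrt{-118 + 60} = 21881 + \sqrt{-58} = 21881 + i \sqrt{58} \approx 21881.0 + 7.6158 i$)
$u{\left(3 \right)} - K = \left(- \frac{13}{8} + \frac{3^{2}}{4}\right) - \left(21881 + i \sqrt{58}\right) = \left(- \frac{13}{8} + \frac{1}{4} \cdot 9\right) - \left(21881 + i \sqrt{58}\right) = \left(- \frac{13}{8} + \frac{9}{4}\right) - \left(21881 + i \sqrt{58}\right) = \frac{5}{8} - \left(21881 + i \sqrt{58}\right) = - \frac{175043}{8} - i \sqrt{58}$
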